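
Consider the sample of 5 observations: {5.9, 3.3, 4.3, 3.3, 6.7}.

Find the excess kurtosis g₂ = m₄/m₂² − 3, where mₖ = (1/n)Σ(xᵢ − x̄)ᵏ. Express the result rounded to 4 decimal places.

-1.5776

x̄ = 4.7000
Σ(xᵢ − x̄)² = 9.5200 ⇒ m₂ = 1.90400
Σ(xᵢ − x̄)⁴ = 25.7824 ⇒ m₄ = 5.15648
m₂² = 3.62522
g₂ = m₄/m₂² − 3 = 1.42239 − 3 ≈ -1.5776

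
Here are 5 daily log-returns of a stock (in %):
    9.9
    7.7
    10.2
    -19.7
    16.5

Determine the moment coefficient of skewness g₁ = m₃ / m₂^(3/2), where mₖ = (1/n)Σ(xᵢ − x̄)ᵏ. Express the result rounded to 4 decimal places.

x̄ = (9.9 + 7.7 + 10.2 - 19.7 + 16.5) / 5 = 4.9200
deviations (xᵢ − x̄): 4.9800, 2.7800, 5.2800, -24.6200, 11.5800
Σ(xᵢ − x̄)² = 800.6480 ⇒ m₂ = 800.6480/5 = 160.12960
Σ(xᵢ − x̄)³ = -13078.2499 ⇒ m₃ = -13078.2499/5 = -2615.64998
m₂^(3/2) = 160.12960^(1.5) = 2026.31719
g₁ = m₃ / m₂^(3/2) = -2615.64998 / 2026.31719 ≈ -1.2908

-1.2908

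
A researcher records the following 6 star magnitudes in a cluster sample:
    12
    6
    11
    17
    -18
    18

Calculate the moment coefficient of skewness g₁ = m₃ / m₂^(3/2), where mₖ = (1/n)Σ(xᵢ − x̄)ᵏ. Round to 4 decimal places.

x̄ = (12 + 6 + 11 + 17 - 18 + 18) / 6 = 7.6667
deviations (xᵢ − x̄): 4.3333, -1.6667, 3.3333, 9.3333, -25.6667, 10.3333
Σ(xᵢ − x̄)² = 885.3333 ⇒ m₂ = 885.3333/6 = 147.55556
Σ(xᵢ − x̄)³ = -14878.4444 ⇒ m₃ = -14878.4444/6 = -2479.74074
m₂^(3/2) = 147.55556^(1.5) = 1792.39345
g₁ = m₃ / m₂^(3/2) = -2479.74074 / 1792.39345 ≈ -1.3835

-1.3835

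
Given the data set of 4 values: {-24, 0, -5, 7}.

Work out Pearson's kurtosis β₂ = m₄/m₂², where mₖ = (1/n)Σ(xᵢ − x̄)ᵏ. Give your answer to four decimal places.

2.0364

x̄ = -5.5000
Σ(xᵢ − x̄)² = 529.0000 ⇒ m₂ = 132.25000
Σ(xᵢ − x̄)⁴ = 142464.2500 ⇒ m₄ = 35616.06250
m₂² = 17490.06250
β₂ = m₄/m₂² = 35616.06250 / 17490.06250 ≈ 2.0364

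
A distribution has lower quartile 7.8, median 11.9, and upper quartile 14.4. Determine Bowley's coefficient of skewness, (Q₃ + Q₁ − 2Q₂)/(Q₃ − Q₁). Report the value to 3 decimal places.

-0.242

numerator: Q₃ + Q₁ − 2Q₂ = 14.4 + 7.8 − 2×11.9 = -1.6000
denominator: Q₃ − Q₁ = 14.4 − 7.8 = 6.6000
Bowley skewness = -1.6000 / 6.6000 ≈ -0.242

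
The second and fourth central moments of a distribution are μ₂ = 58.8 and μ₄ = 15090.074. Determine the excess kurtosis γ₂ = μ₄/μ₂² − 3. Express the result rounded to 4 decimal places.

1.3645

μ₂² = 58.8² = 3457.44000
μ₄/μ₂² = 15090.074 / 3457.44000 = 4.36452
γ₂ = 4.36452 − 3 ≈ 1.3645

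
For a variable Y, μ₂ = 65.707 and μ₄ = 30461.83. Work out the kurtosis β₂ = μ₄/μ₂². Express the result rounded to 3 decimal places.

7.056

μ₂² = 65.707² = 4317.40985
μ₄/μ₂² = 30461.83 / 4317.40985 = 7.05558
β₂ ≈ 7.056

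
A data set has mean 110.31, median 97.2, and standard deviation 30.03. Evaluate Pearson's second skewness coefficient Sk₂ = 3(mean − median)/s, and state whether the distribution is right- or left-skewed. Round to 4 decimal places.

Sk₂ = 3(110.31 − 97.2) / 30.03 = 3 × 13.1100 / 30.03
    = 39.3300 / 30.03 ≈ 1.3097
Sk₂ > 0 ⇒ mean > median ⇒ right-skewed (positive skew).

1.3097, right-skewed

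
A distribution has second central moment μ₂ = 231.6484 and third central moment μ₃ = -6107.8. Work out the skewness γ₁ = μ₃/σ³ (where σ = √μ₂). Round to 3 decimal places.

σ = √μ₂ = √231.6484 = 15.22000
σ³ = μ₂^(3/2) = 3525.68865
γ₁ = μ₃/σ³ = -6107.8 / 3525.68865 ≈ -1.732

-1.732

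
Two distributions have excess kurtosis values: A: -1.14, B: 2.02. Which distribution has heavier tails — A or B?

Higher excess kurtosis ⇒ heavier tails relative to the normal distribution.
-1.14 vs 2.02: the larger is 2.02, so B has heavier tails. (B is leptokurtic — heavier-than-normal tails; the other is platykurtic.)

B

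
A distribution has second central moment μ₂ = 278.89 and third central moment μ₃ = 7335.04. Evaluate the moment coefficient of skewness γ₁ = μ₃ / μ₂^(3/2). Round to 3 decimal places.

σ = √μ₂ = √278.89 = 16.70000
σ³ = μ₂^(3/2) = 4657.46300
γ₁ = μ₃/σ³ = 7335.04 / 4657.46300 ≈ 1.575

1.575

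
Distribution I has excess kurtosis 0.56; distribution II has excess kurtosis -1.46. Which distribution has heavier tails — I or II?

I

Higher excess kurtosis ⇒ heavier tails relative to the normal distribution.
0.56 vs -1.46: the larger is 0.56, so I has heavier tails. (I is leptokurtic — heavier-than-normal tails; the other is platykurtic.)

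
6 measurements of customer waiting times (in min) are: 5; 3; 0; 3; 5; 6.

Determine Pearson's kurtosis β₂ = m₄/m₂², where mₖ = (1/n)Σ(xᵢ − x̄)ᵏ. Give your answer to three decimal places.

x̄ = 3.6667
Σ(xᵢ − x̄)² = 23.3333 ⇒ m₂ = 3.88889
Σ(xᵢ − x̄)⁴ = 217.1111 ⇒ m₄ = 36.18519
m₂² = 15.12346
β₂ = m₄/m₂² = 36.18519 / 15.12346 ≈ 2.393

2.393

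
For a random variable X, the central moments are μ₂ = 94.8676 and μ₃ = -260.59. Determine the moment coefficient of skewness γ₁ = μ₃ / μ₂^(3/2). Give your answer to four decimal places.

σ = √μ₂ = √94.8676 = 9.74000
σ³ = μ₂^(3/2) = 924.01042
γ₁ = μ₃/σ³ = -260.59 / 924.01042 ≈ -0.2820

-0.2820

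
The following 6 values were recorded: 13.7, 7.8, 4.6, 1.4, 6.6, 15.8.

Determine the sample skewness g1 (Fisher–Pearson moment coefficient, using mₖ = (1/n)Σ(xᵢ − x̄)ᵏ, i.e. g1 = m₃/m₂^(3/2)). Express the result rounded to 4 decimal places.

x̄ = (13.7 + 7.8 + 4.6 + 1.4 + 6.6 + 15.8) / 6 = 8.3167
deviations (xᵢ − x̄): 5.3833, -0.5167, -3.7167, -6.9167, -1.7167, 7.4833
Σ(xᵢ − x̄)² = 149.8483 ⇒ m₂ = 149.8483/6 = 24.97472
Σ(xᵢ − x̄)³ = 187.6466 ⇒ m₃ = 187.6466/6 = 31.27443
m₂^(3/2) = 24.97472^(1.5) = 124.81046
g1 = m₃ / m₂^(3/2) = 31.27443 / 124.81046 ≈ 0.2506

0.2506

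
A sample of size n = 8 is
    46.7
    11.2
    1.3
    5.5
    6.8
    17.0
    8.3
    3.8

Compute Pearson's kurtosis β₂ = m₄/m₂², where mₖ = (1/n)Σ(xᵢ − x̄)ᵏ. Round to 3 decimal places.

4.970

x̄ = 12.5750
Σ(xᵢ − x̄)² = 1491.7950 ⇒ m₂ = 186.47438
Σ(xᵢ − x̄)⁴ = 1382525.4652 ⇒ m₄ = 172815.68316
m₂² = 34772.69253
β₂ = m₄/m₂² = 172815.68316 / 34772.69253 ≈ 4.970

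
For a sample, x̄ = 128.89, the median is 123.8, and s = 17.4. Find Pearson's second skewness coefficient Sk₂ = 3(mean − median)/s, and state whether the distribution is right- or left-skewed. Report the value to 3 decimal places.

Sk₂ = 3(128.89 − 123.8) / 17.4 = 3 × 5.0900 / 17.4
    = 15.2700 / 17.4 ≈ 0.878
Sk₂ > 0 ⇒ mean > median ⇒ right-skewed (positive skew).

0.878, right-skewed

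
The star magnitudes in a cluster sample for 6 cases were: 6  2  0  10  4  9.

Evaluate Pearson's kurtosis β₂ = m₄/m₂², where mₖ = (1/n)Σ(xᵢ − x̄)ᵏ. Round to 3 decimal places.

x̄ = 5.1667
Σ(xᵢ − x̄)² = 76.8333 ⇒ m₂ = 12.80556
Σ(xᵢ − x̄)⁴ = 1577.1528 ⇒ m₄ = 262.85880
m₂² = 163.98225
β₂ = m₄/m₂² = 262.85880 / 163.98225 ≈ 1.603

1.603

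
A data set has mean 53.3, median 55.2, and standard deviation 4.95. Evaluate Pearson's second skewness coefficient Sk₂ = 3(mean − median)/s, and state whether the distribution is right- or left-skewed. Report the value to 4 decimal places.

Sk₂ = 3(53.3 − 55.2) / 4.95 = 3 × -1.9000 / 4.95
    = -5.7000 / 4.95 ≈ -1.1515
Sk₂ < 0 ⇒ mean < median ⇒ left-skewed (negative skew).

-1.1515, left-skewed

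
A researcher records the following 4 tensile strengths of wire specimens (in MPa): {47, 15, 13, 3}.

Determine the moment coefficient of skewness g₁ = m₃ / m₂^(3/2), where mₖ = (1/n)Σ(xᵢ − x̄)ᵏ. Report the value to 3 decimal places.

0.885

x̄ = (47 + 15 + 13 + 3) / 4 = 19.5000
deviations (xᵢ − x̄): 27.5000, -4.5000, -6.5000, -16.5000
Σ(xᵢ − x̄)² = 1091.0000 ⇒ m₂ = 1091.0000/4 = 272.75000
Σ(xᵢ − x̄)³ = 15939.0000 ⇒ m₃ = 15939.0000/4 = 3984.75000
m₂^(3/2) = 272.75000^(1.5) = 4504.50568
g₁ = m₃ / m₂^(3/2) = 3984.75000 / 4504.50568 ≈ 0.885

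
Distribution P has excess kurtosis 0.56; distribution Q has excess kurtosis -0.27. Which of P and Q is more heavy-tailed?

Higher excess kurtosis ⇒ heavier tails relative to the normal distribution.
0.56 vs -0.27: the larger is 0.56, so P has heavier tails. (P is leptokurtic — heavier-than-normal tails; the other is platykurtic.)

P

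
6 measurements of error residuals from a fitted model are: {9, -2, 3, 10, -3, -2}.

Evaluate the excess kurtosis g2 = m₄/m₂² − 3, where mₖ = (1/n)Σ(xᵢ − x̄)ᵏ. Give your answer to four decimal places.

-1.6040

x̄ = 2.5000
Σ(xᵢ − x̄)² = 169.5000 ⇒ m₂ = 28.25000
Σ(xᵢ − x̄)⁴ = 6684.3750 ⇒ m₄ = 1114.06250
m₂² = 798.06250
g2 = m₄/m₂² − 3 = 1.39596 − 3 ≈ -1.6040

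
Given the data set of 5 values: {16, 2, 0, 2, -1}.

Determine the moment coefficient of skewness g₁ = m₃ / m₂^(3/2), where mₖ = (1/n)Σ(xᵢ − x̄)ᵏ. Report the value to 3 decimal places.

x̄ = (16 + 2 + 0 + 2 - 1) / 5 = 3.8000
deviations (xᵢ − x̄): 12.2000, -1.8000, -3.8000, -1.8000, -4.8000
Σ(xᵢ − x̄)² = 192.8000 ⇒ m₂ = 192.8000/5 = 38.56000
Σ(xᵢ − x̄)³ = 1638.7200 ⇒ m₃ = 1638.7200/5 = 327.74400
m₂^(3/2) = 38.56000^(1.5) = 239.44487
g₁ = m₃ / m₂^(3/2) = 327.74400 / 239.44487 ≈ 1.369

1.369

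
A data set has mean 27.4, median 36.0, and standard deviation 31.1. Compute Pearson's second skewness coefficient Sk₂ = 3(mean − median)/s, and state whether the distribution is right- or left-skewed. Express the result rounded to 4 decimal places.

-0.8296, left-skewed

Sk₂ = 3(27.4 − 36.0) / 31.1 = 3 × -8.6000 / 31.1
    = -25.8000 / 31.1 ≈ -0.8296
Sk₂ < 0 ⇒ mean < median ⇒ left-skewed (negative skew).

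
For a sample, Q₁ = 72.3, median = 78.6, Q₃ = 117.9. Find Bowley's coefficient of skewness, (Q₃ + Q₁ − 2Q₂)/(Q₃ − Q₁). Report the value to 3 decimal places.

numerator: Q₃ + Q₁ − 2Q₂ = 117.9 + 72.3 − 2×78.6 = 33.0000
denominator: Q₃ − Q₁ = 117.9 − 72.3 = 45.6000
Bowley skewness = 33.0000 / 45.6000 ≈ 0.724

0.724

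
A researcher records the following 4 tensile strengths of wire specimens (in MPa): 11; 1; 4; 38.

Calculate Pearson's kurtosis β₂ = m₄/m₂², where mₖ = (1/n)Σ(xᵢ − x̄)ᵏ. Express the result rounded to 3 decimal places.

x̄ = 13.5000
Σ(xᵢ − x̄)² = 853.0000 ⇒ m₂ = 213.25000
Σ(xᵢ − x̄)⁴ = 392898.2500 ⇒ m₄ = 98224.56250
m₂² = 45475.56250
β₂ = m₄/m₂² = 98224.56250 / 45475.56250 ≈ 2.160

2.160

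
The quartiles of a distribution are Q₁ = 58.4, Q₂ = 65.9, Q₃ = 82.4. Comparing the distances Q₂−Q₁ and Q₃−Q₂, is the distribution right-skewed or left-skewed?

right-skewed

Q₂ − Q₁ = 7.5;  Q₃ − Q₂ = 16.5
Q₃ − Q₂ > Q₂ − Q₁ ⇒ the upper half is more spread out ⇒ right-skewed.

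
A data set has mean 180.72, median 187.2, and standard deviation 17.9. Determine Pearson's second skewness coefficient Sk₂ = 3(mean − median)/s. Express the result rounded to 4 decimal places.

Sk₂ = 3(180.72 − 187.2) / 17.9 = 3 × -6.4800 / 17.9
    = -19.4400 / 17.9 ≈ -1.0860

-1.0860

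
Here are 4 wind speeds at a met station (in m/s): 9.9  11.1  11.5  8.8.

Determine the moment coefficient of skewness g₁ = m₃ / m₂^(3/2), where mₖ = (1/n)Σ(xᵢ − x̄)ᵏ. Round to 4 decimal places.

-0.3231

x̄ = (9.9 + 11.1 + 11.5 + 8.8) / 4 = 10.3250
deviations (xᵢ − x̄): -0.4250, 0.7750, 1.1750, -1.5250
Σ(xᵢ − x̄)² = 4.4875 ⇒ m₂ = 4.4875/4 = 1.12187
Σ(xᵢ − x̄)³ = -1.5356 ⇒ m₃ = -1.5356/4 = -0.38391
m₂^(3/2) = 1.12187^(1.5) = 1.18827
g₁ = m₃ / m₂^(3/2) = -0.38391 / 1.18827 ≈ -0.3231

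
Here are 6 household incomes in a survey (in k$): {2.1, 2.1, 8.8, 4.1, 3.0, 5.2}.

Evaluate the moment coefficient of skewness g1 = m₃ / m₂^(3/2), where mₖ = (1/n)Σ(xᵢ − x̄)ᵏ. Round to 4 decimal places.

1.0142

x̄ = (2.1 + 2.1 + 8.8 + 4.1 + 3.0 + 5.2) / 6 = 4.2167
deviations (xᵢ − x̄): -2.1167, -2.1167, 4.5833, -0.1167, -1.2167, 0.9833
Σ(xᵢ − x̄)² = 32.4283 ⇒ m₂ = 32.4283/6 = 5.40472
Σ(xᵢ − x̄)³ = 76.4636 ⇒ m₃ = 76.4636/6 = 12.74393
m₂^(3/2) = 5.40472^(1.5) = 12.56493
g1 = m₃ / m₂^(3/2) = 12.74393 / 12.56493 ≈ 1.0142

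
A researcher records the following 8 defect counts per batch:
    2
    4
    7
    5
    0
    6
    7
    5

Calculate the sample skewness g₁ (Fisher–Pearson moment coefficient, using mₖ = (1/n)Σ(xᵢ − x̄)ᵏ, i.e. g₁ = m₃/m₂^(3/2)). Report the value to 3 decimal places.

-0.748

x̄ = (2 + 4 + 7 + 5 + 0 + 6 + 7 + 5) / 8 = 4.5000
deviations (xᵢ − x̄): -2.5000, -0.5000, 2.5000, 0.5000, -4.5000, 1.5000, 2.5000, 0.5000
Σ(xᵢ − x̄)² = 42.0000 ⇒ m₂ = 42.0000/8 = 5.25000
Σ(xᵢ − x̄)³ = -72.0000 ⇒ m₃ = -72.0000/8 = -9.00000
m₂^(3/2) = 5.25000^(1.5) = 12.02926
g₁ = m₃ / m₂^(3/2) = -9.00000 / 12.02926 ≈ -0.748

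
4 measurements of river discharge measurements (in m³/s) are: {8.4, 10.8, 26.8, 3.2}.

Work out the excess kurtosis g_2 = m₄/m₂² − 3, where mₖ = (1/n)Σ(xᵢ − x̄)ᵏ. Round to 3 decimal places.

x̄ = 12.3000
Σ(xᵢ − x̄)² = 310.5200 ⇒ m₂ = 77.63000
Σ(xᵢ − x̄)⁴ = 51298.9652 ⇒ m₄ = 12824.74130
m₂² = 6026.41690
g_2 = m₄/m₂² − 3 = 2.12809 − 3 ≈ -0.872

-0.872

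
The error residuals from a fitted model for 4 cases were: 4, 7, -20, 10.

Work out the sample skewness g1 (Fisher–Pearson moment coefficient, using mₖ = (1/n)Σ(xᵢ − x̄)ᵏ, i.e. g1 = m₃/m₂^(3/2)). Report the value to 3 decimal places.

-1.046

x̄ = (4 + 7 - 20 + 10) / 4 = 0.2500
deviations (xᵢ − x̄): 3.7500, 6.7500, -20.2500, 9.7500
Σ(xᵢ − x̄)² = 564.7500 ⇒ m₂ = 564.7500/4 = 141.18750
Σ(xᵢ − x̄)³ = -7016.6250 ⇒ m₃ = -7016.6250/4 = -1754.15625
m₂^(3/2) = 141.18750^(1.5) = 1677.62300
g1 = m₃ / m₂^(3/2) = -1754.15625 / 1677.62300 ≈ -1.046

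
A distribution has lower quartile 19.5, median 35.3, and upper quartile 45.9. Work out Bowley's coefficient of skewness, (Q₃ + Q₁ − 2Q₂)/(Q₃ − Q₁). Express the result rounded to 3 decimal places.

numerator: Q₃ + Q₁ − 2Q₂ = 45.9 + 19.5 − 2×35.3 = -5.2000
denominator: Q₃ − Q₁ = 45.9 − 19.5 = 26.4000
Bowley skewness = -5.2000 / 26.4000 ≈ -0.197

-0.197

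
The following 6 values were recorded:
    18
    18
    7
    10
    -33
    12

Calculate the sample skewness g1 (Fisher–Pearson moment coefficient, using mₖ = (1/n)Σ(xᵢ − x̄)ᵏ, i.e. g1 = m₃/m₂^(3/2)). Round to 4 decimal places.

x̄ = (18 + 18 + 7 + 10 - 33 + 12) / 6 = 5.3333
deviations (xᵢ − x̄): 12.6667, 12.6667, 1.6667, 4.6667, -38.3333, 6.6667
Σ(xᵢ − x̄)² = 1859.3333 ⇒ m₂ = 1859.3333/6 = 309.88889
Σ(xᵢ − x̄)³ = -51861.5556 ⇒ m₃ = -51861.5556/6 = -8643.59259
m₂^(3/2) = 309.88889^(1.5) = 5455.17902
g1 = m₃ / m₂^(3/2) = -8643.59259 / 5455.17902 ≈ -1.5845

-1.5845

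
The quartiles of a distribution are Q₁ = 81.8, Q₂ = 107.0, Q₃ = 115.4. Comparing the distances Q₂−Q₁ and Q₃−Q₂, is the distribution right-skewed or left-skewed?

left-skewed

Q₂ − Q₁ = 25.2;  Q₃ − Q₂ = 8.4
Q₂ − Q₁ > Q₃ − Q₂ ⇒ the lower half is more spread out ⇒ left-skewed.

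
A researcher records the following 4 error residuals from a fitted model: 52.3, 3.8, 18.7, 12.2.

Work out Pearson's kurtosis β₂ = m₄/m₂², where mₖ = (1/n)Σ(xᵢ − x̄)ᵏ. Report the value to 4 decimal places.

2.1390

x̄ = 21.7500
Σ(xᵢ − x̄)² = 1356.0100 ⇒ m₂ = 339.00250
Σ(xᵢ − x̄)⁴ = 983272.4400 ⇒ m₄ = 245818.11001
m₂² = 114922.69501
β₂ = m₄/m₂² = 245818.11001 / 114922.69501 ≈ 2.1390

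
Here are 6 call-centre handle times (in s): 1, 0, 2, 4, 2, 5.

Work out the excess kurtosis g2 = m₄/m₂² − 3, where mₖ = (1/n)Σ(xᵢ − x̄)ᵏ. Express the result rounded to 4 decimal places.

x̄ = 2.3333
Σ(xᵢ − x̄)² = 17.3333 ⇒ m₂ = 2.88889
Σ(xᵢ − x̄)⁴ = 91.1111 ⇒ m₄ = 15.18519
m₂² = 8.34568
g2 = m₄/m₂² − 3 = 1.81953 − 3 ≈ -1.1805

-1.1805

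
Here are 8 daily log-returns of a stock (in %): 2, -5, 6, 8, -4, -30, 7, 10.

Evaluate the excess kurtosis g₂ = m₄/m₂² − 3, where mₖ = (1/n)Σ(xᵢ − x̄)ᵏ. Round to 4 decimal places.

x̄ = -0.7500
Σ(xᵢ − x̄)² = 1189.5000 ⇒ m₂ = 148.68750
Σ(xᵢ − x̄)⁴ = 757382.1563 ⇒ m₄ = 94672.76953
m₂² = 22107.97266
g₂ = m₄/m₂² − 3 = 4.28229 − 3 ≈ 1.2823

1.2823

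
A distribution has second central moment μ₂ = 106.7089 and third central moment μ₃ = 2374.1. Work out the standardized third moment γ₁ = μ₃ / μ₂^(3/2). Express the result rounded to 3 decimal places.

2.154

σ = √μ₂ = √106.7089 = 10.33000
σ³ = μ₂^(3/2) = 1102.30294
γ₁ = μ₃/σ³ = 2374.1 / 1102.30294 ≈ 2.154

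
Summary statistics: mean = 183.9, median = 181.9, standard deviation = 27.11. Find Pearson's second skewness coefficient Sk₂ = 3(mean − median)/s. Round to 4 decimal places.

Sk₂ = 3(183.9 − 181.9) / 27.11 = 3 × 2.0000 / 27.11
    = 6.0000 / 27.11 ≈ 0.2213

0.2213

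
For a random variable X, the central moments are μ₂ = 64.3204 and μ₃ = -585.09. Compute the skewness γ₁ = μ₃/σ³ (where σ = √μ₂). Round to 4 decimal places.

-1.1342

σ = √μ₂ = √64.3204 = 8.02000
σ³ = μ₂^(3/2) = 515.84961
γ₁ = μ₃/σ³ = -585.09 / 515.84961 ≈ -1.1342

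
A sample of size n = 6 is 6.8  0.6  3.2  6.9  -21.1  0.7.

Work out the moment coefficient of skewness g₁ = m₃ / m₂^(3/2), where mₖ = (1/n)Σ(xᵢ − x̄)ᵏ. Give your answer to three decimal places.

-1.509

x̄ = (6.8 + 0.6 + 3.2 + 6.9 - 21.1 + 0.7) / 6 = -0.4833
deviations (xᵢ − x̄): 7.2833, 1.0833, 3.6833, 7.3833, -20.6167, 1.1833
Σ(xᵢ − x̄)² = 548.7483 ⇒ m₂ = 548.7483/6 = 91.45806
Σ(xᵢ − x̄)³ = -7921.3004 ⇒ m₃ = -7921.3004/6 = -1320.21674
m₂^(3/2) = 91.45806^(1.5) = 874.64727
g₁ = m₃ / m₂^(3/2) = -1320.21674 / 874.64727 ≈ -1.509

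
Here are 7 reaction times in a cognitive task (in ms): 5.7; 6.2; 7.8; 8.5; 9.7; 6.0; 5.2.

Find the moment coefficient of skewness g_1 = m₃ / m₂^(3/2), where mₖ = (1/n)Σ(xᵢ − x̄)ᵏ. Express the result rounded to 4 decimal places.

x̄ = (5.7 + 6.2 + 7.8 + 8.5 + 9.7 + 6.0 + 5.2) / 7 = 7.0143
deviations (xᵢ − x̄): -1.3143, -0.8143, 0.7857, 1.4857, 2.6857, -1.0143, -1.8143
Σ(xᵢ − x̄)² = 16.7486 ⇒ m₂ = 16.7486/7 = 2.39265
Σ(xᵢ − x̄)³ = 13.3112 ⇒ m₃ = 13.3112/7 = 1.90160
m₂^(3/2) = 2.39265^(1.5) = 3.70100
g_1 = m₃ / m₂^(3/2) = 1.90160 / 3.70100 ≈ 0.5138

0.5138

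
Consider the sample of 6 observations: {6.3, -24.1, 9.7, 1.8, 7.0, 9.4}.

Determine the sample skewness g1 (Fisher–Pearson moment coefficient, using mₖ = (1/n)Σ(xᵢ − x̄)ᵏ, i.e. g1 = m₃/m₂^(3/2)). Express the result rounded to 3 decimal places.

x̄ = (6.3 - 24.1 + 9.7 + 1.8 + 7.0 + 9.4) / 6 = 1.6833
deviations (xᵢ − x̄): 4.6167, -25.7833, 8.0167, 0.1167, 5.3167, 7.7167
Σ(xᵢ − x̄)² = 838.1883 ⇒ m₂ = 838.1883/6 = 139.69806
Σ(xᵢ − x̄)³ = -15916.8556 ⇒ m₃ = -15916.8556/6 = -2652.80926
m₂^(3/2) = 139.69806^(1.5) = 1651.14625
g1 = m₃ / m₂^(3/2) = -2652.80926 / 1651.14625 ≈ -1.607

-1.607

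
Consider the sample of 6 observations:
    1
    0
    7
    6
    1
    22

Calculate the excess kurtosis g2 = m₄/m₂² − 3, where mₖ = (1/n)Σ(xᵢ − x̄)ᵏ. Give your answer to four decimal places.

x̄ = 6.1667
Σ(xᵢ − x̄)² = 342.8333 ⇒ m₂ = 57.13889
Σ(xᵢ − x̄)⁴ = 65719.4861 ⇒ m₄ = 10953.24769
m₂² = 3264.85262
g2 = m₄/m₂² − 3 = 3.35490 − 3 ≈ 0.3549

0.3549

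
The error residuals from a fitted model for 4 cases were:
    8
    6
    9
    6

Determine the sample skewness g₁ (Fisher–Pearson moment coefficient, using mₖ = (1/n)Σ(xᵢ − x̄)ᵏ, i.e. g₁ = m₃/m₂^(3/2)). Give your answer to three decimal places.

x̄ = (8 + 6 + 9 + 6) / 4 = 7.2500
deviations (xᵢ − x̄): 0.7500, -1.2500, 1.7500, -1.2500
Σ(xᵢ − x̄)² = 6.7500 ⇒ m₂ = 6.7500/4 = 1.68750
Σ(xᵢ − x̄)³ = 1.8750 ⇒ m₃ = 1.8750/4 = 0.46875
m₂^(3/2) = 1.68750^(1.5) = 2.19213
g₁ = m₃ / m₂^(3/2) = 0.46875 / 2.19213 ≈ 0.214

0.214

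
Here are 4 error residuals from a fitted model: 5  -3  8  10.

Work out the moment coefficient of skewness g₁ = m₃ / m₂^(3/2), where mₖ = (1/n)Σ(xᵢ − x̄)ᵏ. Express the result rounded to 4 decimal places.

-0.7422

x̄ = (5 - 3 + 8 + 10) / 4 = 5.0000
deviations (xᵢ − x̄): 0.0000, -8.0000, 3.0000, 5.0000
Σ(xᵢ − x̄)² = 98.0000 ⇒ m₂ = 98.0000/4 = 24.50000
Σ(xᵢ − x̄)³ = -360.0000 ⇒ m₃ = -360.0000/4 = -90.00000
m₂^(3/2) = 24.50000^(1.5) = 121.26881
g₁ = m₃ / m₂^(3/2) = -90.00000 / 121.26881 ≈ -0.7422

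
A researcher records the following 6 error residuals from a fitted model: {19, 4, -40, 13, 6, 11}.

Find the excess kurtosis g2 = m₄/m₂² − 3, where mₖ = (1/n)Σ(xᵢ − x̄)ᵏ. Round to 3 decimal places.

0.782

x̄ = 2.1667
Σ(xᵢ − x̄)² = 2274.8333 ⇒ m₂ = 379.13889
Σ(xᵢ − x̄)⁴ = 3261765.4861 ⇒ m₄ = 543627.58102
m₂² = 143746.29707
g2 = m₄/m₂² − 3 = 3.78185 − 3 ≈ 0.782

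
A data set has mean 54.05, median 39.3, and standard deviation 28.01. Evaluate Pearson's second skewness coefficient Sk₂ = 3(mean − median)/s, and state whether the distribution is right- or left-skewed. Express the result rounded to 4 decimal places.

1.5798, right-skewed

Sk₂ = 3(54.05 − 39.3) / 28.01 = 3 × 14.7500 / 28.01
    = 44.2500 / 28.01 ≈ 1.5798
Sk₂ > 0 ⇒ mean > median ⇒ right-skewed (positive skew).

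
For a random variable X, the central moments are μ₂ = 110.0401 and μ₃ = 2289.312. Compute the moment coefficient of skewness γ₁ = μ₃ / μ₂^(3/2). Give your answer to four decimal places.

σ = √μ₂ = √110.0401 = 10.49000
σ³ = μ₂^(3/2) = 1154.32065
γ₁ = μ₃/σ³ = 2289.312 / 1154.32065 ≈ 1.9833

1.9833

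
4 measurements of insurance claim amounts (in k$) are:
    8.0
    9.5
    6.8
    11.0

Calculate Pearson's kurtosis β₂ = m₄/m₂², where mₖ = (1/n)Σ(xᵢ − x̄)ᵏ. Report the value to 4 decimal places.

1.6050

x̄ = 8.8250
Σ(xᵢ − x̄)² = 9.9675 ⇒ m₂ = 2.49188
Σ(xᵢ − x̄)⁴ = 39.8648 ⇒ m₄ = 9.96620
m₂² = 6.20944
β₂ = m₄/m₂² = 9.96620 / 6.20944 ≈ 1.6050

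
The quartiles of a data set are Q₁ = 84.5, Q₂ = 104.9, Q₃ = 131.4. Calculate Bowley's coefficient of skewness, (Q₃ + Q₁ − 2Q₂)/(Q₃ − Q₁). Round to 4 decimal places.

0.1301

numerator: Q₃ + Q₁ − 2Q₂ = 131.4 + 84.5 − 2×104.9 = 6.1000
denominator: Q₃ − Q₁ = 131.4 − 84.5 = 46.9000
Bowley skewness = 6.1000 / 46.9000 ≈ 0.1301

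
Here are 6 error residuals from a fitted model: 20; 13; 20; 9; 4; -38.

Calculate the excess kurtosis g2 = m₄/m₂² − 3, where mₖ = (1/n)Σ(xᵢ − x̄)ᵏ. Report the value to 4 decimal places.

0.6350

x̄ = 4.6667
Σ(xᵢ − x̄)² = 2379.3333 ⇒ m₂ = 396.55556
Σ(xᵢ − x̄)⁴ = 3429747.7778 ⇒ m₄ = 571624.62963
m₂² = 157256.30864
g2 = m₄/m₂² − 3 = 3.63499 − 3 ≈ 0.6350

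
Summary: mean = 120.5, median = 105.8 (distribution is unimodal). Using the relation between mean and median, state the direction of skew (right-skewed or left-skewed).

mean − median = 120.5 − 105.8 = 14.7
mean > median ⇒ the longer tail is on the right ⇒ right-skewed (positively skewed).

right-skewed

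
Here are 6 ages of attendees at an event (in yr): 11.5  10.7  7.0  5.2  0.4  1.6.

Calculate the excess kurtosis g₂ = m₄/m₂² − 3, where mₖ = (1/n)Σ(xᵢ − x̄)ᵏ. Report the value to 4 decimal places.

x̄ = 6.0667
Σ(xᵢ − x̄)² = 104.6733 ⇒ m₂ = 17.44556
Σ(xᵢ − x̄)⁴ = 2762.8548 ⇒ m₄ = 460.47580
m₂² = 304.34741
g₂ = m₄/m₂² − 3 = 1.51299 − 3 ≈ -1.4870

-1.4870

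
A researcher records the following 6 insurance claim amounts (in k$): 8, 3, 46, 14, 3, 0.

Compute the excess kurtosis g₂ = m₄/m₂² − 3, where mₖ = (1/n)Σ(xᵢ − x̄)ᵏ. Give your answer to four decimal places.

x̄ = 12.3333
Σ(xᵢ − x̄)² = 1481.3333 ⇒ m₂ = 246.88889
Σ(xᵢ − x̄)⁴ = 1323371.1111 ⇒ m₄ = 220561.85185
m₂² = 60954.12346
g₂ = m₄/m₂² − 3 = 3.61849 − 3 ≈ 0.6185

0.6185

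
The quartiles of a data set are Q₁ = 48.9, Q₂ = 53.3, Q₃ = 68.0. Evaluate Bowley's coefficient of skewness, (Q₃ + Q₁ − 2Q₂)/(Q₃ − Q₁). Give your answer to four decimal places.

0.5393

numerator: Q₃ + Q₁ − 2Q₂ = 68.0 + 48.9 − 2×53.3 = 10.3000
denominator: Q₃ − Q₁ = 68.0 − 48.9 = 19.1000
Bowley skewness = 10.3000 / 19.1000 ≈ 0.5393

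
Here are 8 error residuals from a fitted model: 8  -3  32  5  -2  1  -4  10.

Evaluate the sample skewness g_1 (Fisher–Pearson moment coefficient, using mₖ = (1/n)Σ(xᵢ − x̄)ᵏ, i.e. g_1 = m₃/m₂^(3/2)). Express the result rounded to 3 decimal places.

x̄ = (8 - 3 + 32 + 5 - 2 + 1 - 4 + 10) / 8 = 5.8750
deviations (xᵢ − x̄): 2.1250, -8.8750, 26.1250, -0.8750, -7.8750, -4.8750, -9.8750, 4.1250
Σ(xᵢ − x̄)² = 966.8750 ⇒ m₂ = 966.8750/8 = 120.85938
Σ(xᵢ − x̄)³ = 15643.5938 ⇒ m₃ = 15643.5938/8 = 1955.44922
m₂^(3/2) = 120.85938^(1.5) = 1328.68036
g_1 = m₃ / m₂^(3/2) = 1955.44922 / 1328.68036 ≈ 1.472

1.472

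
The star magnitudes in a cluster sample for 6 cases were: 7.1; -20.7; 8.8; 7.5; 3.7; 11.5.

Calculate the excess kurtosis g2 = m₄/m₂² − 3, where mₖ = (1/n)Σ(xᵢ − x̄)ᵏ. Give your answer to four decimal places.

x̄ = 2.9833
Σ(xᵢ − x̄)² = 705.1283 ⇒ m₂ = 117.52139
Σ(xᵢ − x̄)⁴ = 321718.5936 ⇒ m₄ = 53619.76561
m₂² = 13811.27685
g2 = m₄/m₂² − 3 = 3.88232 − 3 ≈ 0.8823

0.8823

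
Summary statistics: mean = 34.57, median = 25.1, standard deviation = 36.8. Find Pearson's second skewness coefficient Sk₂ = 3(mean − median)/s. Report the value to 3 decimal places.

Sk₂ = 3(34.57 − 25.1) / 36.8 = 3 × 9.4700 / 36.8
    = 28.4100 / 36.8 ≈ 0.772

0.772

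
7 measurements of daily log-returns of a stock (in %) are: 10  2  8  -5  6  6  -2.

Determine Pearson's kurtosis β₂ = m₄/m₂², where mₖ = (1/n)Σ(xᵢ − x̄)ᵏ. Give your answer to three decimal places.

1.849

x̄ = 3.5714
Σ(xᵢ − x̄)² = 179.7143 ⇒ m₂ = 25.67347
Σ(xᵢ − x̄)⁴ = 8529.4752 ⇒ m₄ = 1218.49646
m₂² = 659.12703
β₂ = m₄/m₂² = 1218.49646 / 659.12703 ≈ 1.849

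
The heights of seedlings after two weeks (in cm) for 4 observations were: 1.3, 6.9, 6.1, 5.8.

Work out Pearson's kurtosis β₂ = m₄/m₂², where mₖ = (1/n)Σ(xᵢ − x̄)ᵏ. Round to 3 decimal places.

2.254

x̄ = 5.0250
Σ(xᵢ − x̄)² = 19.1475 ⇒ m₂ = 4.78688
Σ(xᵢ − x̄)⁴ = 206.5888 ⇒ m₄ = 51.64720
m₂² = 22.91417
β₂ = m₄/m₂² = 51.64720 / 22.91417 ≈ 2.254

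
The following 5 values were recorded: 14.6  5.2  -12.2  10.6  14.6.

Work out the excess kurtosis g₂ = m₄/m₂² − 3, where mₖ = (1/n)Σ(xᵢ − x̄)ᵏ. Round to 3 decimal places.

-0.344

x̄ = 6.5600
Σ(xᵢ − x̄)² = 499.3920 ⇒ m₂ = 99.87840
Σ(xᵢ − x̄)⁴ = 132486.9628 ⇒ m₄ = 26497.39257
m₂² = 9975.69479
g₂ = m₄/m₂² − 3 = 2.65620 − 3 ≈ -0.344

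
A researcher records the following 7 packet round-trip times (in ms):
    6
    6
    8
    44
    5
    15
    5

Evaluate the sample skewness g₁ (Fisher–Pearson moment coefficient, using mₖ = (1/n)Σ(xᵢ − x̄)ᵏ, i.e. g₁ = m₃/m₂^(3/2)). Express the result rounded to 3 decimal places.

x̄ = (6 + 6 + 8 + 44 + 5 + 15 + 5) / 7 = 12.7143
deviations (xᵢ − x̄): -6.7143, -6.7143, -4.7143, 31.2857, -7.7143, 2.2857, -7.7143
Σ(xᵢ − x̄)² = 1215.4286 ⇒ m₂ = 1215.4286/7 = 173.63265
Σ(xᵢ − x̄)³ = 29005.9592 ⇒ m₃ = 29005.9592/7 = 4143.70845
m₂^(3/2) = 173.63265^(1.5) = 2287.95302
g₁ = m₃ / m₂^(3/2) = 4143.70845 / 2287.95302 ≈ 1.811

1.811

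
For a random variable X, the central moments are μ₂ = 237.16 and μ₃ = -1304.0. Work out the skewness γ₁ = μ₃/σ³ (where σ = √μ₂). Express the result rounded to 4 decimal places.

-0.3570

σ = √μ₂ = √237.16 = 15.40000
σ³ = μ₂^(3/2) = 3652.26400
γ₁ = μ₃/σ³ = -1304.0 / 3652.26400 ≈ -0.3570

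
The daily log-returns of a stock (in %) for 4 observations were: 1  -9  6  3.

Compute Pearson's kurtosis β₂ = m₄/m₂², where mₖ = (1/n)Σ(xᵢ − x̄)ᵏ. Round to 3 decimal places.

2.109

x̄ = 0.2500
Σ(xᵢ − x̄)² = 126.7500 ⇒ m₂ = 31.68750
Σ(xᵢ − x̄)⁴ = 8471.5781 ⇒ m₄ = 2117.89453
m₂² = 1004.09766
β₂ = m₄/m₂² = 2117.89453 / 1004.09766 ≈ 2.109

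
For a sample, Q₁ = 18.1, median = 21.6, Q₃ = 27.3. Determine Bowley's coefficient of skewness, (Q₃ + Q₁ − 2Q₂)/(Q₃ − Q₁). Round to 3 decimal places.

0.239

numerator: Q₃ + Q₁ − 2Q₂ = 27.3 + 18.1 − 2×21.6 = 2.2000
denominator: Q₃ − Q₁ = 27.3 − 18.1 = 9.2000
Bowley skewness = 2.2000 / 9.2000 ≈ 0.239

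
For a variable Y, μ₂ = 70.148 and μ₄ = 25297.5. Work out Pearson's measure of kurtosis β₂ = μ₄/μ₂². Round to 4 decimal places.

μ₂² = 70.148² = 4920.74190
μ₄/μ₂² = 25297.5 / 4920.74190 = 5.14099
β₂ ≈ 5.1410

5.1410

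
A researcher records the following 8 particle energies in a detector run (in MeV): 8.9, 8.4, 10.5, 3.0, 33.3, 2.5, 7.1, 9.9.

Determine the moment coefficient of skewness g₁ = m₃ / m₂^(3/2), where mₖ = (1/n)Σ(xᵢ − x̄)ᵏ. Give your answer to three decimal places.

x̄ = (8.9 + 8.4 + 10.5 + 3.0 + 33.3 + 2.5 + 7.1 + 9.9) / 8 = 10.4500
deviations (xᵢ − x̄): -1.5500, -2.0500, 0.0500, -7.4500, 22.8500, -7.9500, -3.3500, -0.5500
Σ(xᵢ − x̄)² = 658.9600 ⇒ m₂ = 658.9600/8 = 82.37000
Σ(xᵢ − x̄)³ = 10964.4450 ⇒ m₃ = 10964.4450/8 = 1370.55562
m₂^(3/2) = 82.37000^(1.5) = 747.57299
g₁ = m₃ / m₂^(3/2) = 1370.55562 / 747.57299 ≈ 1.833

1.833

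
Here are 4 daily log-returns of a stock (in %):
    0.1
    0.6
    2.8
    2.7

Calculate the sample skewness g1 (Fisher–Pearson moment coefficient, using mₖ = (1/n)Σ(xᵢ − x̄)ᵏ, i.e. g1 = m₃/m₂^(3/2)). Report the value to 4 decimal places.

x̄ = (0.1 + 0.6 + 2.8 + 2.7) / 4 = 1.5500
deviations (xᵢ − x̄): -1.4500, -0.9500, 1.2500, 1.1500
Σ(xᵢ − x̄)² = 5.8900 ⇒ m₂ = 5.8900/4 = 1.47250
Σ(xᵢ − x̄)³ = -0.4320 ⇒ m₃ = -0.4320/4 = -0.10800
m₂^(3/2) = 1.47250^(1.5) = 1.78683
g1 = m₃ / m₂^(3/2) = -0.10800 / 1.78683 ≈ -0.0604

-0.0604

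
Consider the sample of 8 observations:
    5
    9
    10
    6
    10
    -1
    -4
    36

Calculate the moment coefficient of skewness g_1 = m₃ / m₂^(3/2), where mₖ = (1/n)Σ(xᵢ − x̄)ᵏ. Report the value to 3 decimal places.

1.447

x̄ = (5 + 9 + 10 + 6 + 10 - 1 - 4 + 36) / 8 = 8.8750
deviations (xᵢ − x̄): -3.8750, 0.1250, 1.1250, -2.8750, 1.1250, -9.8750, -12.8750, 27.1250
Σ(xᵢ − x̄)² = 1024.8750 ⇒ m₂ = 1024.8750/8 = 128.10938
Σ(xᵢ − x̄)³ = 16781.3438 ⇒ m₃ = 16781.3438/8 = 2097.66797
m₂^(3/2) = 128.10938^(1.5) = 1450.01124
g_1 = m₃ / m₂^(3/2) = 2097.66797 / 1450.01124 ≈ 1.447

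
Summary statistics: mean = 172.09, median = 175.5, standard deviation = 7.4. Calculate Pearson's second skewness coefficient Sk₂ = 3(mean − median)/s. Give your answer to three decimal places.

-1.382

Sk₂ = 3(172.09 − 175.5) / 7.4 = 3 × -3.4100 / 7.4
    = -10.2300 / 7.4 ≈ -1.382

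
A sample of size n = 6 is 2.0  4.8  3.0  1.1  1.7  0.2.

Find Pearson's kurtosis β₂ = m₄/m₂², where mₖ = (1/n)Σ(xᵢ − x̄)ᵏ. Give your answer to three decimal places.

x̄ = 2.1333
Σ(xᵢ − x̄)² = 12.8733 ⇒ m₂ = 2.14556
Σ(xᵢ − x̄)⁴ = 66.2788 ⇒ m₄ = 11.04646
m₂² = 4.60341
β₂ = m₄/m₂² = 11.04646 / 4.60341 ≈ 2.400

2.400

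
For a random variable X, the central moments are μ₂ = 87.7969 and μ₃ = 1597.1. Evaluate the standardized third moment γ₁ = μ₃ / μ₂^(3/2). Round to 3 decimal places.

1.941

σ = √μ₂ = √87.7969 = 9.37000
σ³ = μ₂^(3/2) = 822.65695
γ₁ = μ₃/σ³ = 1597.1 / 822.65695 ≈ 1.941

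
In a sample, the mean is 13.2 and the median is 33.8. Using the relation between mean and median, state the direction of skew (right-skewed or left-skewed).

left-skewed

mean − median = 13.2 − 33.8 = -20.6
mean < median ⇒ the longer tail is on the left ⇒ left-skewed (negatively skewed).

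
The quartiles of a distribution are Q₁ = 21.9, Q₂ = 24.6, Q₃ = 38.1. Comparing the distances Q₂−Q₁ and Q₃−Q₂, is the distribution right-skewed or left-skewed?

Q₂ − Q₁ = 2.7;  Q₃ − Q₂ = 13.5
Q₃ − Q₂ > Q₂ − Q₁ ⇒ the upper half is more spread out ⇒ right-skewed.

right-skewed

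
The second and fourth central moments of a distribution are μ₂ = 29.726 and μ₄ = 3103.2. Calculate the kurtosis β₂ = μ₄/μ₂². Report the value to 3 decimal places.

3.512

μ₂² = 29.726² = 883.63508
μ₄/μ₂² = 3103.2 / 883.63508 = 3.51186
β₂ ≈ 3.512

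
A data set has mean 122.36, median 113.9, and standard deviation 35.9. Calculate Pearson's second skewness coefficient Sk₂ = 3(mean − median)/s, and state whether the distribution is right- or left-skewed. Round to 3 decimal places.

Sk₂ = 3(122.36 − 113.9) / 35.9 = 3 × 8.4600 / 35.9
    = 25.3800 / 35.9 ≈ 0.707
Sk₂ > 0 ⇒ mean > median ⇒ right-skewed (positive skew).

0.707, right-skewed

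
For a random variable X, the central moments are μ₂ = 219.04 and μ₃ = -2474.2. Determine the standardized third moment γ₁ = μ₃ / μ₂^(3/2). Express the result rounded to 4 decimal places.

-0.7632

σ = √μ₂ = √219.04 = 14.80000
σ³ = μ₂^(3/2) = 3241.79200
γ₁ = μ₃/σ³ = -2474.2 / 3241.79200 ≈ -0.7632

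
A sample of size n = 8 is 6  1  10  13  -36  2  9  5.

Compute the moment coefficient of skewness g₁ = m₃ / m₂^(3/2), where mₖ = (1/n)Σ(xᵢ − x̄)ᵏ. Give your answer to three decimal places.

-1.969

x̄ = (6 + 1 + 10 + 13 - 36 + 2 + 9 + 5) / 8 = 1.2500
deviations (xᵢ − x̄): 4.7500, -0.2500, 8.7500, 11.7500, -37.2500, 0.7500, 7.7500, 3.7500
Σ(xᵢ − x̄)² = 1699.5000 ⇒ m₂ = 1699.5000/8 = 212.43750
Σ(xᵢ − x̄)³ = -48768.7500 ⇒ m₃ = -48768.7500/8 = -6096.09375
m₂^(3/2) = 212.43750^(1.5) = 3096.32667
g₁ = m₃ / m₂^(3/2) = -6096.09375 / 3096.32667 ≈ -1.969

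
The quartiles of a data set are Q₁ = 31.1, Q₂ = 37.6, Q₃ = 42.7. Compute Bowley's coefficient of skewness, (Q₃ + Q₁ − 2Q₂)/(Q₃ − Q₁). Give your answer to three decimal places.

numerator: Q₃ + Q₁ − 2Q₂ = 42.7 + 31.1 − 2×37.6 = -1.4000
denominator: Q₃ − Q₁ = 42.7 − 31.1 = 11.6000
Bowley skewness = -1.4000 / 11.6000 ≈ -0.121

-0.121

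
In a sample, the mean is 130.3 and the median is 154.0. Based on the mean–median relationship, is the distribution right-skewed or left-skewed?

left-skewed

mean − median = 130.3 − 154.0 = -23.7
mean < median ⇒ the longer tail is on the left ⇒ left-skewed (negatively skewed).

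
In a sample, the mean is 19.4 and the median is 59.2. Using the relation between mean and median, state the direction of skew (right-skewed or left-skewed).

mean − median = 19.4 − 59.2 = -39.8
mean < median ⇒ the longer tail is on the left ⇒ left-skewed (negatively skewed).

left-skewed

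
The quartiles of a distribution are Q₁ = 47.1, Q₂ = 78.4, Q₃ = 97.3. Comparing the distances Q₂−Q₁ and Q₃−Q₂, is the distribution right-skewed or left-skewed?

Q₂ − Q₁ = 31.3;  Q₃ − Q₂ = 18.9
Q₂ − Q₁ > Q₃ − Q₂ ⇒ the lower half is more spread out ⇒ left-skewed.

left-skewed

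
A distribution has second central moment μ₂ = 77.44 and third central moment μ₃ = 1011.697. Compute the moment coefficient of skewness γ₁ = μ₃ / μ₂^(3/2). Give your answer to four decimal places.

1.4846

σ = √μ₂ = √77.44 = 8.80000
σ³ = μ₂^(3/2) = 681.47200
γ₁ = μ₃/σ³ = 1011.697 / 681.47200 ≈ 1.4846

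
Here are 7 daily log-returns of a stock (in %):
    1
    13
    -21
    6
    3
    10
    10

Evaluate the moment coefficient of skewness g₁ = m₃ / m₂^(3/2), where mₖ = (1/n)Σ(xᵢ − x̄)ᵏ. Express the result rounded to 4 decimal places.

-1.4931

x̄ = (1 + 13 - 21 + 6 + 3 + 10 + 10) / 7 = 3.1429
deviations (xᵢ − x̄): -2.1429, 9.8571, -24.1429, 2.8571, -0.1429, 6.8571, 6.8571
Σ(xᵢ − x̄)² = 786.8571 ⇒ m₂ = 786.8571/7 = 112.40816
Σ(xᵢ − x̄)³ = -12456.2449 ⇒ m₃ = -12456.2449/7 = -1779.46356
m₂^(3/2) = 112.40816^(1.5) = 1191.78188
g₁ = m₃ / m₂^(3/2) = -1779.46356 / 1191.78188 ≈ -1.4931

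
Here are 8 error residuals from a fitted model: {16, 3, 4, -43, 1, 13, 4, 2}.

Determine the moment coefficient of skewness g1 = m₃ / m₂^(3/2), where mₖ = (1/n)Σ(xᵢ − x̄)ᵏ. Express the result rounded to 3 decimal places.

-1.849

x̄ = (16 + 3 + 4 - 43 + 1 + 13 + 4 + 2) / 8 = 0.0000
deviations (xᵢ − x̄): 16.0000, 3.0000, 4.0000, -43.0000, 1.0000, 13.0000, 4.0000, 2.0000
Σ(xᵢ − x̄)² = 2320.0000 ⇒ m₂ = 2320.0000/8 = 290.00000
Σ(xᵢ − x̄)³ = -73050.0000 ⇒ m₃ = -73050.0000/8 = -9131.25000
m₂^(3/2) = 290.00000^(1.5) = 4938.52205
g1 = m₃ / m₂^(3/2) = -9131.25000 / 4938.52205 ≈ -1.849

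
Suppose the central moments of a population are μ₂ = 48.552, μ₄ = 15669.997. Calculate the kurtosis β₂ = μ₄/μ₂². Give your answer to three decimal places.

μ₂² = 48.552² = 2357.29670
μ₄/μ₂² = 15669.997 / 2357.29670 = 6.64744
β₂ ≈ 6.647

6.647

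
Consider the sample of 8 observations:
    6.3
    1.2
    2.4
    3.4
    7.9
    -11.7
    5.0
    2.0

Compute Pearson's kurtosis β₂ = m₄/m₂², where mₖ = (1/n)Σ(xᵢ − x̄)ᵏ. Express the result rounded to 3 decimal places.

x̄ = 2.0625
Σ(xᵢ − x̄)² = 252.7187 ⇒ m₂ = 31.58984
Σ(xᵢ − x̄)⁴ = 37436.6453 ⇒ m₄ = 4679.58066
m₂² = 997.91823
β₂ = m₄/m₂² = 4679.58066 / 997.91823 ≈ 4.689

4.689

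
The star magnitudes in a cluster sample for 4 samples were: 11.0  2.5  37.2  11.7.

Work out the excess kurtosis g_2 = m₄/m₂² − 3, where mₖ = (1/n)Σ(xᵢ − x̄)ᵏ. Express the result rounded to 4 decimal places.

-0.8215

x̄ = 15.6000
Σ(xᵢ − x̄)² = 674.5400 ⇒ m₂ = 168.63500
Σ(xᵢ − x̄)⁴ = 247807.3154 ⇒ m₄ = 61951.82885
m₂² = 28437.76323
g_2 = m₄/m₂² − 3 = 2.17851 − 3 ≈ -0.8215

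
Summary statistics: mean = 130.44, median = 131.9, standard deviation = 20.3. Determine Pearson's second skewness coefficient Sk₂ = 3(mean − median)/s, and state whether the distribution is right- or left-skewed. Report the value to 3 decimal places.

-0.216, left-skewed

Sk₂ = 3(130.44 − 131.9) / 20.3 = 3 × -1.4600 / 20.3
    = -4.3800 / 20.3 ≈ -0.216
Sk₂ < 0 ⇒ mean < median ⇒ left-skewed (negative skew).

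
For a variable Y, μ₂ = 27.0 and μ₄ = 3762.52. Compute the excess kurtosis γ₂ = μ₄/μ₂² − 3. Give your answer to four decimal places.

2.1612

μ₂² = 27.0² = 729.00000
μ₄/μ₂² = 3762.52 / 729.00000 = 5.16121
γ₂ = 5.16121 − 3 ≈ 2.1612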